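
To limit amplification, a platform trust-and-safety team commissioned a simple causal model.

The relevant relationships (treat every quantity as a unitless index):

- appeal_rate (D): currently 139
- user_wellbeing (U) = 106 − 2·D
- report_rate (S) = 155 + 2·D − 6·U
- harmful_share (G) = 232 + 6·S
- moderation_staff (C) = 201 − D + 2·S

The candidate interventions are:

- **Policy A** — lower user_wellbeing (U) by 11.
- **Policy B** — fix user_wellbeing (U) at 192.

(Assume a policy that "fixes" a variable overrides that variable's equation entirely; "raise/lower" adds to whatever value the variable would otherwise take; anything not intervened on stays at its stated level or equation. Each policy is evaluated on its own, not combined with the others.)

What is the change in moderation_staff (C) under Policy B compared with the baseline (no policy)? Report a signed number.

Baseline:
  D = 139
  U = 106 − 2·139 = -172
  S = 155 + 2·139 − 6·(-172) = 1465
  C = 201 − 139 + 2·1465 = 2992
Policy B (U := 192):
  D = 139
  U = 192
  S = 155 + 2·139 − 6·192 = -719
  C = 201 − 139 + 2·(-719) = -1376
Change in C: -1376 − 2992 = -4368

-4368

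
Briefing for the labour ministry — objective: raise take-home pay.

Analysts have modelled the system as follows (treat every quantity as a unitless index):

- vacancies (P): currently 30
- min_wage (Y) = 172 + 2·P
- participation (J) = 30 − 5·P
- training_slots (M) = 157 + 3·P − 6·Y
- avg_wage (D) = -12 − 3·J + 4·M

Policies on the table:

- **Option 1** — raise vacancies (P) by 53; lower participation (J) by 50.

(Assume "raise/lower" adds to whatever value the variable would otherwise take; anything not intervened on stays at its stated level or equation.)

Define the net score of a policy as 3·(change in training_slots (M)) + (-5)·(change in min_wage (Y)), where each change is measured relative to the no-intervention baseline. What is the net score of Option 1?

-1961

Baseline:
  P = 30
  Y = 172 + 2·30 = 232
  M = 157 + 3·30 − 6·232 = -1145
Option 1 (P + 53, J − 50):
  P = 30 + 53 = 83
  Y = 172 + 2·83 = 338
  M = 157 + 3·83 − 6·338 = -1622
ΔM = -1622 − (-1145) = -477; ΔY = 338 − 232 = 106
Score = 3·(-477) + (-5)·106 = -1961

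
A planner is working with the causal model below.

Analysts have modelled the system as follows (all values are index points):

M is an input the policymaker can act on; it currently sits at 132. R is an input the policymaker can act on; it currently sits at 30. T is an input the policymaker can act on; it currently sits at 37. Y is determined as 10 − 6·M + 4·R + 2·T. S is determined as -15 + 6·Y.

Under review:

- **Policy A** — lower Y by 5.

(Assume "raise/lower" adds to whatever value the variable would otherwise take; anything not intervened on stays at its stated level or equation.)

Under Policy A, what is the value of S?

Policy A (Y − 5):
  M = 132
  R = 30
  T = 37
  Y = 10 − 6·132 + 4·30 + 2·37 (−5 from intervention) = -593
  S = -15 + 6·(-593) = -3573

-3573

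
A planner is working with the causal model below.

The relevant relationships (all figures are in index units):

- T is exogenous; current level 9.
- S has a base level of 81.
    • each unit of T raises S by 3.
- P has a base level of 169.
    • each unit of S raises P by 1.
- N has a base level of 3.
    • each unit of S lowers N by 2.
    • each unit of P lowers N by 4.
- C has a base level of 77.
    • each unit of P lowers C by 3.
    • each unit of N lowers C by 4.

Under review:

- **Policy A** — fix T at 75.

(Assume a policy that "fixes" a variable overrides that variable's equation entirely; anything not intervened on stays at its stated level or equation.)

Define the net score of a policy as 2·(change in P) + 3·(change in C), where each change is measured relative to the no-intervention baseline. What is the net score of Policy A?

12870

Baseline:
  T = 9
  S = 81 + 3·9 = 108
  P = 169 + 108 = 277
  N = 3 − 2·108 − 4·277 = -1321
  C = 77 − 3·277 − 4·(-1321) = 4530
Policy A (T := 75):
  T = 75
  S = 81 + 3·75 = 306
  P = 169 + 306 = 475
  N = 3 − 2·306 − 4·475 = -2509
  C = 77 − 3·475 − 4·(-2509) = 8688
ΔP = 475 − 277 = 198; ΔC = 8688 − 4530 = 4158
Score = 2·198 + 3·4158 = 12870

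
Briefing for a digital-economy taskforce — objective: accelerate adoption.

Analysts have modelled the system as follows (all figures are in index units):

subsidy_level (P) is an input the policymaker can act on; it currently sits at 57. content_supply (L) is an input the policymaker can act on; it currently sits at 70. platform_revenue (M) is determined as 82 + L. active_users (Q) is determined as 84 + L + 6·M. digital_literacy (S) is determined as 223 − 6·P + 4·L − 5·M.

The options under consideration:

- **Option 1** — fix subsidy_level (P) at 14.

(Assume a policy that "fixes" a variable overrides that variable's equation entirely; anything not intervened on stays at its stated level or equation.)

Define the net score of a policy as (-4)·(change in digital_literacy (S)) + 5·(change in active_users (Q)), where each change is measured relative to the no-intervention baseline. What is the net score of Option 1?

-1032

Baseline:
  P = 57
  L = 70
  M = 82 + 70 = 152
  Q = 84 + 70 + 6·152 = 1066
  S = 223 − 6·57 + 4·70 − 5·152 = -599
Option 1 (P := 14):
  P = 14
  L = 70
  M = 82 + 70 = 152
  Q = 84 + 70 + 6·152 = 1066
  S = 223 − 6·14 + 4·70 − 5·152 = -341
ΔS = -341 − (-599) = 258; ΔQ = 1066 − 1066 = 0
Score = (-4)·258 + 5·0 = -1032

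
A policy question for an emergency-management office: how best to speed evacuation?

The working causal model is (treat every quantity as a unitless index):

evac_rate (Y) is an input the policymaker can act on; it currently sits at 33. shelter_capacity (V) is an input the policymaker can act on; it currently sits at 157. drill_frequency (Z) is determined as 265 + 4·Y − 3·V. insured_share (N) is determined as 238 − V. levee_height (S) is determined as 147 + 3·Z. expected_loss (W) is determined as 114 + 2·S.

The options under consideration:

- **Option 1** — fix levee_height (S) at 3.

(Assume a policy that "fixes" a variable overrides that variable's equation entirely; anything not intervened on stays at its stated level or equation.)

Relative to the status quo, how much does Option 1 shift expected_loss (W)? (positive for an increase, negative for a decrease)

Baseline:
  Y = 33
  V = 157
  Z = 265 + 4·33 − 3·157 = -74
  S = 147 + 3·(-74) = -75
  W = 114 + 2·(-75) = -36
Option 1 (S := 3):
  Y = 33
  V = 157
  Z = 265 + 4·33 − 3·157 = -74
  S = 3
  W = 114 + 2·3 = 120
Change in W: 120 − (-36) = 156

156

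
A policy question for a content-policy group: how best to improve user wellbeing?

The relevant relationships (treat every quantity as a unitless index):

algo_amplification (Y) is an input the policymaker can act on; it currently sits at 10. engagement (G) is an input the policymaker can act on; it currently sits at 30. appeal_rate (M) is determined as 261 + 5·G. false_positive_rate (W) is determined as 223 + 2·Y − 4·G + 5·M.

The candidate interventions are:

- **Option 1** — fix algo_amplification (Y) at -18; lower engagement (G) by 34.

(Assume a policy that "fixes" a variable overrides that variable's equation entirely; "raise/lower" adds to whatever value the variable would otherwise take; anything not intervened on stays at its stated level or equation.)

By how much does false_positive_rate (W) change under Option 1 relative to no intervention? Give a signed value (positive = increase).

Baseline:
  Y = 10
  G = 30
  M = 261 + 5·30 = 411
  W = 223 + 2·10 − 4·30 + 5·411 = 2178
Option 1 (Y := -18, G − 34):
  Y = -18
  G = 30 − 34 = -4
  M = 261 + 5·(-4) = 241
  W = 223 + 2·(-18) − 4·(-4) + 5·241 = 1408
Change in W: 1408 − 2178 = -770

-770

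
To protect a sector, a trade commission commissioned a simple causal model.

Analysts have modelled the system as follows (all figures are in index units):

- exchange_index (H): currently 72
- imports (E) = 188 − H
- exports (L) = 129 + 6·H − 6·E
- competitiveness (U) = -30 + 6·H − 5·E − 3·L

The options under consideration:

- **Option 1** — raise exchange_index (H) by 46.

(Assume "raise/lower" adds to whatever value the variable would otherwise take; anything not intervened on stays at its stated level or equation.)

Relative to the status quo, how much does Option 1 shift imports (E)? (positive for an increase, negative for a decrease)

Baseline:
  H = 72
  E = 188 − 72 = 116
Option 1 (H + 46):
  H = 72 + 46 = 118
  E = 188 − 118 = 70
Change in E: 70 − 116 = -46

-46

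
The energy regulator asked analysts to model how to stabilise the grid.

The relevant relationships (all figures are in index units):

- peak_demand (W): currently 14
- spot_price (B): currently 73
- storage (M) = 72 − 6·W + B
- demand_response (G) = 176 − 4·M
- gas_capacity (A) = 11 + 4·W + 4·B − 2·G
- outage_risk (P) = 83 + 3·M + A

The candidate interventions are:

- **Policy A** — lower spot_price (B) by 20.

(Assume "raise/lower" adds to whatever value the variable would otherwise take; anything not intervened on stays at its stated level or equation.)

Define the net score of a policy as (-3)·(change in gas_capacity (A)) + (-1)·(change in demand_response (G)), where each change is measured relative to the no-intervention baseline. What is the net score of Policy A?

Baseline:
  W = 14
  B = 73
  M = 72 − 6·14 + 73 = 61
  G = 176 − 4·61 = -68
  A = 11 + 4·14 + 4·73 − 2·(-68) = 495
Policy A (B − 20):
  W = 14
  B = 73 − 20 = 53
  M = 72 − 6·14 + 53 = 41
  G = 176 − 4·41 = 12
  A = 11 + 4·14 + 4·53 − 2·12 = 255
ΔA = 255 − 495 = -240; ΔG = 12 − (-68) = 80
Score = (-3)·(-240) + (-1)·80 = 640

640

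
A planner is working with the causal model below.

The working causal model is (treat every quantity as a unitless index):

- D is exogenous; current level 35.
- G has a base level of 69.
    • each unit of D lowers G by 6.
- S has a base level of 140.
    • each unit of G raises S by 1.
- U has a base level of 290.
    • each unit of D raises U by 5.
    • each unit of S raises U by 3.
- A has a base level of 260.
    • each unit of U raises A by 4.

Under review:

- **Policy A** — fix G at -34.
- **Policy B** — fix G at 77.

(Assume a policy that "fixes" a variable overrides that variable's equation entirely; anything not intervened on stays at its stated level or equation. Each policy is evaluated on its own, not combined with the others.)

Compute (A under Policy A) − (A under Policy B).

-1332

Policy A (G := -34):
  D = 35
  G = -34
  S = 140 + (-34) = 106
  U = 290 + 5·35 + 3·106 = 783
  A = 260 + 4·783 = 3392
Policy B (G := 77):
  D = 35
  G = 77
  S = 140 + 77 = 217
  U = 290 + 5·35 + 3·217 = 1116
  A = 260 + 4·1116 = 4724
A: 3392 − 4724 = -1332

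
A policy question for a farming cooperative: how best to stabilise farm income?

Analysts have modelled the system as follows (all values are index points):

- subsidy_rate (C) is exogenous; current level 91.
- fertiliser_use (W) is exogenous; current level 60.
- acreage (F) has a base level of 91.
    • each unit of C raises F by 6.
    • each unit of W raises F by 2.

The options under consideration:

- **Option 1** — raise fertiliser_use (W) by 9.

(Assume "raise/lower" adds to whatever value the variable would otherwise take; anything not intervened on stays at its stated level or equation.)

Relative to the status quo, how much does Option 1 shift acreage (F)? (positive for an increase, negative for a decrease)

18

Baseline:
  C = 91
  W = 60
  F = 91 + 6·91 + 2·60 = 757
Option 1 (W + 9):
  C = 91
  W = 60 + 9 = 69
  F = 91 + 6·91 + 2·69 = 775
Change in F: 775 − 757 = 18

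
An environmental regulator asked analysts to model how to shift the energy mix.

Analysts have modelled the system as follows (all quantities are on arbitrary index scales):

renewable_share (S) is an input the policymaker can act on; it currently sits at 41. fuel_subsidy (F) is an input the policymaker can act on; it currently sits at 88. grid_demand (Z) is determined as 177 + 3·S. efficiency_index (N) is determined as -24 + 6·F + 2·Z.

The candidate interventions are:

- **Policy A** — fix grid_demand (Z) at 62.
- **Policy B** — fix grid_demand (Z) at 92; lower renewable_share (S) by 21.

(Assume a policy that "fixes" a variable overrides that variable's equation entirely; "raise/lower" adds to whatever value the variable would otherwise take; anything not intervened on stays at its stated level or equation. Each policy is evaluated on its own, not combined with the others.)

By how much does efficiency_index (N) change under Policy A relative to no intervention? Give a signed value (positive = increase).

-476

Baseline:
  S = 41
  F = 88
  Z = 177 + 3·41 = 300
  N = -24 + 6·88 + 2·300 = 1104
Policy A (Z := 62):
  S = 41
  F = 88
  Z = 62
  N = -24 + 6·88 + 2·62 = 628
Change in N: 628 − 1104 = -476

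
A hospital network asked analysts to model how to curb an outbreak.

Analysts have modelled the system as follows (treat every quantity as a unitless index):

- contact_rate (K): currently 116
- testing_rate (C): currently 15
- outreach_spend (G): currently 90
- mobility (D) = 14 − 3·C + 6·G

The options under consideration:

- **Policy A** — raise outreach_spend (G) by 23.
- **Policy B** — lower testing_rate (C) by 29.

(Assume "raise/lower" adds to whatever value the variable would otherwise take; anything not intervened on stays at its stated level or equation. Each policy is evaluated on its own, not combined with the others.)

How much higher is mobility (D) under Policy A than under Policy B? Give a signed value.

51

Policy A (G + 23):
  C = 15
  G = 90 + 23 = 113
  D = 14 − 3·15 + 6·113 = 647
Policy B (C − 29):
  C = 15 − 29 = -14
  G = 90
  D = 14 − 3·(-14) + 6·90 = 596
D: 647 − 596 = 51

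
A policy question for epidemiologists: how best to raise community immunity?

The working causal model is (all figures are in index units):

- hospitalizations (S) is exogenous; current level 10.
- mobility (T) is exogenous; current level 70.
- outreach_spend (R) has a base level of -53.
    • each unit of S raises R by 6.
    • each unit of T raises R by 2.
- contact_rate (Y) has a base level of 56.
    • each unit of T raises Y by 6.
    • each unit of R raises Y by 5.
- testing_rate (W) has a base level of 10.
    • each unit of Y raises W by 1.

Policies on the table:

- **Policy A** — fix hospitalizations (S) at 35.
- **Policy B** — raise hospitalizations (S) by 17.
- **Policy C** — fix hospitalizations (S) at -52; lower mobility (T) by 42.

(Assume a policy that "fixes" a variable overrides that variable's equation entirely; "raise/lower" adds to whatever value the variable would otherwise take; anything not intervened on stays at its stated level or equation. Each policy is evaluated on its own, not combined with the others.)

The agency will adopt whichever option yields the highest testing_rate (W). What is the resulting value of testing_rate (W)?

Policy A (S := 35):
  S = 35
  T = 70
  R = -53 + 6·35 + 2·70 = 297
  Y = 56 + 6·70 + 5·297 = 1961
  W = 10 + 1961 = 1971
Policy B (S + 17):
  S = 10 + 17 = 27
  T = 70
  R = -53 + 6·27 + 2·70 = 249
  Y = 56 + 6·70 + 5·249 = 1721
  W = 10 + 1721 = 1731
Policy C (S := -52, T − 42):
  S = -52
  T = 70 − 42 = 28
  R = -53 + 6·(-52) + 2·28 = -309
  Y = 56 + 6·28 + 5·(-309) = -1321
  W = 10 + (-1321) = -1311
Comparing — Policy A: W=1971, Policy B: W=1731, Policy C: W=-1311. Highest is 1971 (Policy A).

1971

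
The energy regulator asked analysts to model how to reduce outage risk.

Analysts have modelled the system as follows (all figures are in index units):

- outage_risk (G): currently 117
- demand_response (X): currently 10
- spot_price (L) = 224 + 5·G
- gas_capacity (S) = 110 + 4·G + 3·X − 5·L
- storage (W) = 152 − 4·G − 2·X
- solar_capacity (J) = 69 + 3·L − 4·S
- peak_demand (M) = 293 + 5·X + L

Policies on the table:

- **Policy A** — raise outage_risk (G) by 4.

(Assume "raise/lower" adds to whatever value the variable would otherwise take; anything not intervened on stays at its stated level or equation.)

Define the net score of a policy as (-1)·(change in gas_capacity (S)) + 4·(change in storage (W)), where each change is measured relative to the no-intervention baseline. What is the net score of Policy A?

Baseline:
  G = 117
  X = 10
  L = 224 + 5·117 = 809
  S = 110 + 4·117 + 3·10 − 5·809 = -3437
  W = 152 − 4·117 − 2·10 = -336
Policy A (G + 4):
  G = 117 + 4 = 121
  X = 10
  L = 224 + 5·121 = 829
  S = 110 + 4·121 + 3·10 − 5·829 = -3521
  W = 152 − 4·121 − 2·10 = -352
ΔS = -3521 − (-3437) = -84; ΔW = -352 − (-336) = -16
Score = (-1)·(-84) + 4·(-16) = 20

20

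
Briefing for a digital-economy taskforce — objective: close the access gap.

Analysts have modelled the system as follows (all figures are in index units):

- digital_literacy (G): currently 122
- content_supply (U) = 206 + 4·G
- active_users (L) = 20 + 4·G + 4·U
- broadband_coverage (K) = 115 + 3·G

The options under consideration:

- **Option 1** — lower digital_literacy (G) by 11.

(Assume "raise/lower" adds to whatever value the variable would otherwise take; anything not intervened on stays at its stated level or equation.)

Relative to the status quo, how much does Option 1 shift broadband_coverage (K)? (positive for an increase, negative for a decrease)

Baseline:
  G = 122
  K = 115 + 3·122 = 481
Option 1 (G − 11):
  G = 122 − 11 = 111
  K = 115 + 3·111 = 448
Change in K: 448 − 481 = -33

-33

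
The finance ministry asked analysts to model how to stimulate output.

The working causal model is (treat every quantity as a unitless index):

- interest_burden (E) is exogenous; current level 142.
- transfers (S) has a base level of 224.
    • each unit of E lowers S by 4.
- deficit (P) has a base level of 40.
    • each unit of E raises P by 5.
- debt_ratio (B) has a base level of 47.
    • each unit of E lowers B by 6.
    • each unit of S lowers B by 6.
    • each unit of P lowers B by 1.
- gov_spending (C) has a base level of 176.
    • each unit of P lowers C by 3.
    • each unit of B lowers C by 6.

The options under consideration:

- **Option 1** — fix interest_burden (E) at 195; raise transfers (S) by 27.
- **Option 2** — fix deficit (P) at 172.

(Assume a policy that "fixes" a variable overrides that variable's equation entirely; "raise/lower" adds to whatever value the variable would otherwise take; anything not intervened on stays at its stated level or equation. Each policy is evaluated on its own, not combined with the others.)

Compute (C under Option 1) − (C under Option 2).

Option 1 (E := 195, S + 27):
  E = 195
  S = 224 − 4·195 (+27 from intervention) = -529
  P = 40 + 5·195 = 1015
  B = 47 − 6·195 − 6·(-529) − 1015 = 1036
  C = 176 − 3·1015 − 6·1036 = -9085
Option 2 (P := 172):
  E = 142
  S = 224 − 4·142 = -344
  P = 172
  B = 47 − 6·142 − 6·(-344) − 172 = 1087
  C = 176 − 3·172 − 6·1087 = -6862
C: -9085 − (-6862) = -2223

-2223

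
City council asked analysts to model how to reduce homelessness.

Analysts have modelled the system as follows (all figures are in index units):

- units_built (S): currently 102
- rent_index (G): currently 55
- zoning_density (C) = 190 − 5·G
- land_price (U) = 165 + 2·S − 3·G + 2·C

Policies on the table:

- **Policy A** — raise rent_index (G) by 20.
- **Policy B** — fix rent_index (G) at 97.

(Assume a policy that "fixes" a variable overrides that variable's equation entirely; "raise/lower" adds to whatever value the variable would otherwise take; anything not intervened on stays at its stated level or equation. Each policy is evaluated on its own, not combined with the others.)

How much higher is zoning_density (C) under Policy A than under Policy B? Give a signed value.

110

Policy A (G + 20):
  G = 55 + 20 = 75
  C = 190 − 5·75 = -185
Policy B (G := 97):
  G = 97
  C = 190 − 5·97 = -295
C: -185 − (-295) = 110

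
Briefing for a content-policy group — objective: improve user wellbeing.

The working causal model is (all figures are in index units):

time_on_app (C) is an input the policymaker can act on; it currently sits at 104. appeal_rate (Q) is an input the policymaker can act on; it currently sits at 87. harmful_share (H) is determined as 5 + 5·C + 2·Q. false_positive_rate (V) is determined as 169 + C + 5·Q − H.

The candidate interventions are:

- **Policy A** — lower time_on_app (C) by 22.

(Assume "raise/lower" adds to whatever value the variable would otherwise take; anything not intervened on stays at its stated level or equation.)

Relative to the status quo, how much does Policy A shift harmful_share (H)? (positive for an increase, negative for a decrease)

-110

Baseline:
  C = 104
  Q = 87
  H = 5 + 5·104 + 2·87 = 699
Policy A (C − 22):
  C = 104 − 22 = 82
  Q = 87
  H = 5 + 5·82 + 2·87 = 589
Change in H: 589 − 699 = -110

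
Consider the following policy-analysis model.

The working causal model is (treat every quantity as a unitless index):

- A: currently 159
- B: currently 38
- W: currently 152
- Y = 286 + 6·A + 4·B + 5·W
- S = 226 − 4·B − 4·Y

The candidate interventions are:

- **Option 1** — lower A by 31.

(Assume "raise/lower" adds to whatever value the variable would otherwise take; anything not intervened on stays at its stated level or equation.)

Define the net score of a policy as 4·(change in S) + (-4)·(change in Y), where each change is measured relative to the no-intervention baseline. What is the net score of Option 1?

3720

Baseline:
  A = 159
  B = 38
  W = 152
  Y = 286 + 6·159 + 4·38 + 5·152 = 2152
  S = 226 − 4·38 − 4·2152 = -8534
Option 1 (A − 31):
  A = 159 − 31 = 128
  B = 38
  W = 152
  Y = 286 + 6·128 + 4·38 + 5·152 = 1966
  S = 226 − 4·38 − 4·1966 = -7790
ΔS = -7790 − (-8534) = 744; ΔY = 1966 − 2152 = -186
Score = 4·744 + (-4)·(-186) = 3720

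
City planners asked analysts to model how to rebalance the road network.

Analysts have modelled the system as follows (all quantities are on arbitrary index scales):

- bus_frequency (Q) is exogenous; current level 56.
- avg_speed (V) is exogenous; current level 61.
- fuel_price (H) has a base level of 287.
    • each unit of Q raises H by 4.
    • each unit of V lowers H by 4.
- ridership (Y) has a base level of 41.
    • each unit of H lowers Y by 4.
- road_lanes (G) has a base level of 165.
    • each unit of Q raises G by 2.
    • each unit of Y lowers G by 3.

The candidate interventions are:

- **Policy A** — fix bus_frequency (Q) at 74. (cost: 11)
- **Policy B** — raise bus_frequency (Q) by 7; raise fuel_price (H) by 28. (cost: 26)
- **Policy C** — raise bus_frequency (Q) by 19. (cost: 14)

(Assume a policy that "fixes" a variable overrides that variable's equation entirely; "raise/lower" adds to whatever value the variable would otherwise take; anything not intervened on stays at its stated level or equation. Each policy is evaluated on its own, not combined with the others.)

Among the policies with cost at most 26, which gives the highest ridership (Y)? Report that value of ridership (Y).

Policy A (Q := 74):
  Q = 74
  V = 61
  H = 287 + 4·74 − 4·61 = 339
  Y = 41 − 4·339 = -1315
Policy B (Q + 7, H + 28):
  Q = 56 + 7 = 63
  V = 61
  H = 287 + 4·63 − 4·61 (+28 from intervention) = 323
  Y = 41 − 4·323 = -1251
Policy C (Q + 19):
  Q = 56 + 19 = 75
  V = 61
  H = 287 + 4·75 − 4·61 = 343
  Y = 41 − 4·343 = -1331
Comparing — Policy A: Y=-1315, Policy B: Y=-1251, Policy C: Y=-1331. Highest is -1251 (Policy B).

-1251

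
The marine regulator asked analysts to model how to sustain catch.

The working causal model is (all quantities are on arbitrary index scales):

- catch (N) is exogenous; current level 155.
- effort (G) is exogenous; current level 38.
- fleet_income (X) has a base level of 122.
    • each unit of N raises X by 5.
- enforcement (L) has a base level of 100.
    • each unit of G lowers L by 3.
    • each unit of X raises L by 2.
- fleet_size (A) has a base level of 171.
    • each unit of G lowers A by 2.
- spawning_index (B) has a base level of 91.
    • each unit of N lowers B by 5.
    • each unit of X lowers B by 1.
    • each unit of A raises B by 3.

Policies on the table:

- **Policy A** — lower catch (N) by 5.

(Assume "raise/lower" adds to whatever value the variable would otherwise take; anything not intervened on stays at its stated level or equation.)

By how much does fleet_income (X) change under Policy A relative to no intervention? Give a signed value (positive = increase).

-25

Baseline:
  N = 155
  X = 122 + 5·155 = 897
Policy A (N − 5):
  N = 155 − 5 = 150
  X = 122 + 5·150 = 872
Change in X: 872 − 897 = -25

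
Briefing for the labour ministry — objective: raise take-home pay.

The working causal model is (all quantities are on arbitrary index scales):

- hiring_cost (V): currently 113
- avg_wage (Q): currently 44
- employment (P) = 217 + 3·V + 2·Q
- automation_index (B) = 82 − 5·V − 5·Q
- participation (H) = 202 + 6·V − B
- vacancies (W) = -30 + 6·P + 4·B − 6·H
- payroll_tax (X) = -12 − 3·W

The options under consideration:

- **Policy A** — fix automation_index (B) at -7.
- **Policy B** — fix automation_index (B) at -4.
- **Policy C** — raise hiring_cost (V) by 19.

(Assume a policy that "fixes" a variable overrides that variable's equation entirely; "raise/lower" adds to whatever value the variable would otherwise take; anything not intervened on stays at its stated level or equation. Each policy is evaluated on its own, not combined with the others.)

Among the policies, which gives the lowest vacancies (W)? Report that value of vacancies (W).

-9768

Policy A (B := -7):
  V = 113
  Q = 44
  P = 217 + 3·113 + 2·44 = 644
  B = -7
  H = 202 + 6·113 − (-7) = 887
  W = -30 + 6·644 + 4·(-7) − 6·887 = -1516
Policy B (B := -4):
  V = 113
  Q = 44
  P = 217 + 3·113 + 2·44 = 644
  B = -4
  H = 202 + 6·113 − (-4) = 884
  W = -30 + 6·644 + 4·(-4) − 6·884 = -1486
Policy C (V + 19):
  V = 113 + 19 = 132
  Q = 44
  P = 217 + 3·132 + 2·44 = 701
  B = 82 − 5·132 − 5·44 = -798
  H = 202 + 6·132 − (-798) = 1792
  W = -30 + 6·701 + 4·(-798) − 6·1792 = -9768
Comparing — Policy A: W=-1516, Policy B: W=-1486, Policy C: W=-9768. Lowest is -9768 (Policy C).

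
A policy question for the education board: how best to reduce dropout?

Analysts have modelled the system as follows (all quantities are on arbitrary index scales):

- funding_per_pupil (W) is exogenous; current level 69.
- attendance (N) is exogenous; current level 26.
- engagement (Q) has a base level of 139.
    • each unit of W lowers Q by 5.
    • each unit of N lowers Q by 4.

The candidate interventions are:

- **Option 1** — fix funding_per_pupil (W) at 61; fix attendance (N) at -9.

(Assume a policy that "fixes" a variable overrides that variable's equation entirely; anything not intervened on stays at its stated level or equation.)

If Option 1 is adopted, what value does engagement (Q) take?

Option 1 (W := 61, N := -9):
  W = 61
  N = -9
  Q = 139 − 5·61 − 4·(-9) = -130

-130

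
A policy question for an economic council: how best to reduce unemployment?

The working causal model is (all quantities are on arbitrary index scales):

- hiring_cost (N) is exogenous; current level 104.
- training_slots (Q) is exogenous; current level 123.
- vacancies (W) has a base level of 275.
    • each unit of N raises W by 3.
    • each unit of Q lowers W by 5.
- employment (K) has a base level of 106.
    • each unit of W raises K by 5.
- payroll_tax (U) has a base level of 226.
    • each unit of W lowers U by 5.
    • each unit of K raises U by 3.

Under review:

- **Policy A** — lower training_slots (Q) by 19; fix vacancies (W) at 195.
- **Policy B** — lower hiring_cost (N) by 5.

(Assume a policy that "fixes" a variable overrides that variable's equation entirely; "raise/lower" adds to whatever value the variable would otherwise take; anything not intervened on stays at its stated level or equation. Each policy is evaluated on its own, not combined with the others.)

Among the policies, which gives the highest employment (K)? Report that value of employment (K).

1081

Policy A (Q − 19, W := 195):
  N = 104
  Q = 123 − 19 = 104
  W = 195
  K = 106 + 5·195 = 1081
Policy B (N − 5):
  N = 104 − 5 = 99
  Q = 123
  W = 275 + 3·99 − 5·123 = -43
  K = 106 + 5·(-43) = -109
Comparing — Policy A: K=1081, Policy B: K=-109. Highest is 1081 (Policy A).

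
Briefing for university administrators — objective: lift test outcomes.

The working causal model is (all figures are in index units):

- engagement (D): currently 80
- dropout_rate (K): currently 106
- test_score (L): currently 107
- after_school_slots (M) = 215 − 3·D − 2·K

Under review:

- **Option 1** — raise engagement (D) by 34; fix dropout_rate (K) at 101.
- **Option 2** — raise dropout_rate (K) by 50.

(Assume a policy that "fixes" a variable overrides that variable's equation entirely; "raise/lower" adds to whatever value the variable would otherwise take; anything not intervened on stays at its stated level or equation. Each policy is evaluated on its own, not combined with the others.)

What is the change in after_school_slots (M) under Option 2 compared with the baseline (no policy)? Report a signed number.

-100

Baseline:
  D = 80
  K = 106
  M = 215 − 3·80 − 2·106 = -237
Option 2 (K + 50):
  D = 80
  K = 106 + 50 = 156
  M = 215 − 3·80 − 2·156 = -337
Change in M: -337 − (-237) = -100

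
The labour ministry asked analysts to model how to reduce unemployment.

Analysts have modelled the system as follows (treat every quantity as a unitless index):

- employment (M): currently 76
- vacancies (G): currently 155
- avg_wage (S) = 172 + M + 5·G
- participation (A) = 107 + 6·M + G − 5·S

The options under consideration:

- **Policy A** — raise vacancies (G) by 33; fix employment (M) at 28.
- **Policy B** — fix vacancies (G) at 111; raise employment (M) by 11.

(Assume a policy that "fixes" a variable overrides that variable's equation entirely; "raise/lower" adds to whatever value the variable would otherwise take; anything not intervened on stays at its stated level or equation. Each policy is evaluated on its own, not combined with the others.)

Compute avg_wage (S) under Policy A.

1140

Policy A (G + 33, M := 28):
  M = 28
  G = 155 + 33 = 188
  S = 172 + 28 + 5·188 = 1140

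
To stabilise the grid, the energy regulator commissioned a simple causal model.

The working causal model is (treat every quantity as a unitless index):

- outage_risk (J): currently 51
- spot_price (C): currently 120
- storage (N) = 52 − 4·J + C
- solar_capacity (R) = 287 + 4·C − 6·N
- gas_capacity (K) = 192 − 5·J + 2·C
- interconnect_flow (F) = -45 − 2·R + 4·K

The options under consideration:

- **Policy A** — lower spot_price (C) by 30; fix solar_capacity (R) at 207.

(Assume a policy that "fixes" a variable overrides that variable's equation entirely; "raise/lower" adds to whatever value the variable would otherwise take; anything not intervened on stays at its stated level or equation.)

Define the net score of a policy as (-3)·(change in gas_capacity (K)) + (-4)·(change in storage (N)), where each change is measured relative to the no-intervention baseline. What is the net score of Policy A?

Baseline:
  J = 51
  C = 120
  N = 52 − 4·51 + 120 = -32
  K = 192 − 5·51 + 2·120 = 177
Policy A (C − 30, R := 207):
  J = 51
  C = 120 − 30 = 90
  N = 52 − 4·51 + 90 = -62
  K = 192 − 5·51 + 2·90 = 117
ΔK = 117 − 177 = -60; ΔN = -62 − (-32) = -30
Score = (-3)·(-60) + (-4)·(-30) = 300

300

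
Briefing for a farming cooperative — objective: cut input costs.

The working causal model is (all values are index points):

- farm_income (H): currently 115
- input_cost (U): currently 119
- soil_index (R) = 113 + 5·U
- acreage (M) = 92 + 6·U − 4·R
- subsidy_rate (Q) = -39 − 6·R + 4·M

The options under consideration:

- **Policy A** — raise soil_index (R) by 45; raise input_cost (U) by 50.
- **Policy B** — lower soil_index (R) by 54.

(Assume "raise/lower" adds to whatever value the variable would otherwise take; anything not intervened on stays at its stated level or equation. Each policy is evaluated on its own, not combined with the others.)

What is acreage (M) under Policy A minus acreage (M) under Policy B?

-1096

Policy A (R + 45, U + 50):
  U = 119 + 50 = 169
  R = 113 + 5·169 (+45 from intervention) = 1003
  M = 92 + 6·169 − 4·1003 = -2906
Policy B (R − 54):
  U = 119
  R = 113 + 5·119 (−54 from intervention) = 654
  M = 92 + 6·119 − 4·654 = -1810
M: -2906 − (-1810) = -1096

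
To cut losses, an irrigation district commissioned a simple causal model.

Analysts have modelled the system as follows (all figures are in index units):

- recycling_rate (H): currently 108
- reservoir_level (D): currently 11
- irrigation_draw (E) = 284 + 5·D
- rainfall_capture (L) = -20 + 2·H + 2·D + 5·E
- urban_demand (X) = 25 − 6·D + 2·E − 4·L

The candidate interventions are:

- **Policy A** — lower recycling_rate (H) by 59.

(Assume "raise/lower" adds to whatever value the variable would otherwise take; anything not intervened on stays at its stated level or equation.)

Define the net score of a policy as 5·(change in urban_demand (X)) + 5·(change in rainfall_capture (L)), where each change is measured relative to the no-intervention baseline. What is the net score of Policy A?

1770

Baseline:
  H = 108
  D = 11
  E = 284 + 5·11 = 339
  L = -20 + 2·108 + 2·11 + 5·339 = 1913
  X = 25 − 6·11 + 2·339 − 4·1913 = -7015
Policy A (H − 59):
  H = 108 − 59 = 49
  D = 11
  E = 284 + 5·11 = 339
  L = -20 + 2·49 + 2·11 + 5·339 = 1795
  X = 25 − 6·11 + 2·339 − 4·1795 = -6543
ΔX = -6543 − (-7015) = 472; ΔL = 1795 − 1913 = -118
Score = 5·472 + 5·(-118) = 1770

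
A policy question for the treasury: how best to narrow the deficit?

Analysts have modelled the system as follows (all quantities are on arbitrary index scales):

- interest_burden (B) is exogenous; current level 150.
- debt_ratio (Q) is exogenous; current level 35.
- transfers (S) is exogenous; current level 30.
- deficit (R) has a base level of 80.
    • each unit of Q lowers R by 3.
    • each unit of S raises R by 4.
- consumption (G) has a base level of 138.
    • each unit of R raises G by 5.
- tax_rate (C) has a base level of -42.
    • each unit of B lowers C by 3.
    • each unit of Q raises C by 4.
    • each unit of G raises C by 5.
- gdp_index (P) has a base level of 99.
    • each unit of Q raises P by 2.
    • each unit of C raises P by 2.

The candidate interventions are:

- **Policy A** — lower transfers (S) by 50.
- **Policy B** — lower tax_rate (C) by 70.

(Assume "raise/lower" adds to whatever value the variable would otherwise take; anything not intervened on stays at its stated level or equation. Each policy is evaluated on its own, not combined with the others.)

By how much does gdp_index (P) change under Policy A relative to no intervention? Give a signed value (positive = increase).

Baseline:
  B = 150
  Q = 35
  S = 30
  R = 80 − 3·35 + 4·30 = 95
  G = 138 + 5·95 = 613
  C = -42 − 3·150 + 4·35 + 5·613 = 2713
  P = 99 + 2·35 + 2·2713 = 5595
Policy A (S − 50):
  B = 150
  Q = 35
  S = 30 − 50 = -20
  R = 80 − 3·35 + 4·(-20) = -105
  G = 138 + 5·(-105) = -387
  C = -42 − 3·150 + 4·35 + 5·(-387) = -2287
  P = 99 + 2·35 + 2·(-2287) = -4405
Change in P: -4405 − 5595 = -10000

-10000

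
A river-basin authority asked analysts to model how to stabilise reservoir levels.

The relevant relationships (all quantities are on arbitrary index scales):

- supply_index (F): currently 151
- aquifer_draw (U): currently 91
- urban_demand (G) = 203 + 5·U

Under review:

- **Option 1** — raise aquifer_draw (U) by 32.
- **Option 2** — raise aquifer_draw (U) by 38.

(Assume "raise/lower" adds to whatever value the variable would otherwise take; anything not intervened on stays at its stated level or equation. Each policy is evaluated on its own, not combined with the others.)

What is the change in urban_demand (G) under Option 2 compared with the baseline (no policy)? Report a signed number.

190

Baseline:
  U = 91
  G = 203 + 5·91 = 658
Option 2 (U + 38):
  U = 91 + 38 = 129
  G = 203 + 5·129 = 848
Change in G: 848 − 658 = 190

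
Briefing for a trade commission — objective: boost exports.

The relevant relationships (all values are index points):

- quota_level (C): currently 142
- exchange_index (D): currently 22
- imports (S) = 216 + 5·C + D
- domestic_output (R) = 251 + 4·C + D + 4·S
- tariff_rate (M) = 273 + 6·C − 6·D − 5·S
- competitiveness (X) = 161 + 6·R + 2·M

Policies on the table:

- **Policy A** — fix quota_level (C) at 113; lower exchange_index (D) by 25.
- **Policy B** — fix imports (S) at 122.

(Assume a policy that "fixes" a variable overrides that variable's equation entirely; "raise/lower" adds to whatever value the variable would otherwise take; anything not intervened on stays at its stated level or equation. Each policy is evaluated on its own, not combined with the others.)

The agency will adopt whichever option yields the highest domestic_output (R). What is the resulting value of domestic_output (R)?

Policy A (C := 113, D − 25):
  C = 113
  D = 22 − 25 = -3
  S = 216 + 5·113 + (-3) = 778
  R = 251 + 4·113 + (-3) + 4·778 = 3812
Policy B (S := 122):
  C = 142
  D = 22
  S = 122
  R = 251 + 4·142 + 22 + 4·122 = 1329
Comparing — Policy A: R=3812, Policy B: R=1329. Highest is 3812 (Policy A).

3812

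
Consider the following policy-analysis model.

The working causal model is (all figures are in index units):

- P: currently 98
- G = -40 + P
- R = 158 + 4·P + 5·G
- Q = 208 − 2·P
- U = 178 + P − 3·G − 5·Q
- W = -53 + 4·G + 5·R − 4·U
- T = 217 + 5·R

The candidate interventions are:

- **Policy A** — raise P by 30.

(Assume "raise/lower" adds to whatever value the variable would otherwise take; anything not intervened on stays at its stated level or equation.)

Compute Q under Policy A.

Policy A (P + 30):
  P = 98 + 30 = 128
  Q = 208 − 2·128 = -48

-48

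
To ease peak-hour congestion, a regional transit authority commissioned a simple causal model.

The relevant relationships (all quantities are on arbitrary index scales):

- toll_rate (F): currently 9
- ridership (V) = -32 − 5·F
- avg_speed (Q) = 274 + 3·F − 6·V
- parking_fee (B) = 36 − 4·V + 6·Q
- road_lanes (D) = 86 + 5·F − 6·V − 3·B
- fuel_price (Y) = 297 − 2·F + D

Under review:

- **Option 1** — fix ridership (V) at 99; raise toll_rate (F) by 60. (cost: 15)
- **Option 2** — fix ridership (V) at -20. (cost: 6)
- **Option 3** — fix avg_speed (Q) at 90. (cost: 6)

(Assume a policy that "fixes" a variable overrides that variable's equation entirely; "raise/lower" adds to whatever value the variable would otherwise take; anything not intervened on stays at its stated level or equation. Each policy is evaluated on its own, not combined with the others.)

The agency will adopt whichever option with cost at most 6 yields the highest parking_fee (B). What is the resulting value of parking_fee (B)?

2642

Option 2 (V := -20):
  F = 9
  V = -20
  Q = 274 + 3·9 − 6·(-20) = 421
  B = 36 − 4·(-20) + 6·421 = 2642
Option 3 (Q := 90):
  F = 9
  V = -32 − 5·9 = -77
  Q = 90
  B = 36 − 4·(-77) + 6·90 = 884
Comparing — Option 2: B=2642, Option 3: B=884. Highest is 2642 (Option 2).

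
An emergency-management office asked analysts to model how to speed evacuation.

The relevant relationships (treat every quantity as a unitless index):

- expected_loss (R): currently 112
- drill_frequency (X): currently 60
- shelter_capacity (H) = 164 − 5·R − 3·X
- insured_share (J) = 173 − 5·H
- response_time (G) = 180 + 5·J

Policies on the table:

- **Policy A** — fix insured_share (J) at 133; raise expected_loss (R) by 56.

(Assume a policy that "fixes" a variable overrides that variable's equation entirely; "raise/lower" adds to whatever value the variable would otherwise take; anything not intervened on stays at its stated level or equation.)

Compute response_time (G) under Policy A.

Policy A (J := 133, R + 56):
  R = 112 + 56 = 168
  X = 60
  H = 164 − 5·168 − 3·60 = -856
  J = 133
  G = 180 + 5·133 = 845

845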